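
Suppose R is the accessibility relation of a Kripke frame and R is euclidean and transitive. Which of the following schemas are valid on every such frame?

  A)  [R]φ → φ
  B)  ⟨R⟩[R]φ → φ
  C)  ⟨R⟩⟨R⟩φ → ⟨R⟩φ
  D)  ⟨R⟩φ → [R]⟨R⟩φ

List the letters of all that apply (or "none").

C, D

(A) axiom T: valid iff R is reflexive. Such an R need not be reflexive — not valid.
(B) the dual of axiom B: valid iff R is symmetric. Such an R need not be symmetric — not valid.
(C) the dual of axiom 4: valid iff R is transitive. Every such R is transitive — valid.
(D) ⟨R⟩φ → [R]⟨R⟩φ is axiom 5; it is valid on a frame exactly when R is euclidean. Every such R is euclidean, so valid.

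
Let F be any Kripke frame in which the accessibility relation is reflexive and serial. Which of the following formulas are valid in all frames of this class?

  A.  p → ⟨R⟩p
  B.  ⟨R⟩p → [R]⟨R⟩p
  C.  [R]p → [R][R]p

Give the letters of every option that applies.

(A) p → ⟨R⟩p is the dual of axiom T, which corresponds to reflexivity. Every such R is reflexive — valid.
(B) ⟨R⟩p → [R]⟨R⟩p (axiom 5) characterises the euclidean frames. Such an R need not be euclidean — not valid.
(C) [R]p → [R][R]p is axiom 4; it is valid on a frame exactly when R is transitive. Such an R need not be transitive, so not valid.

A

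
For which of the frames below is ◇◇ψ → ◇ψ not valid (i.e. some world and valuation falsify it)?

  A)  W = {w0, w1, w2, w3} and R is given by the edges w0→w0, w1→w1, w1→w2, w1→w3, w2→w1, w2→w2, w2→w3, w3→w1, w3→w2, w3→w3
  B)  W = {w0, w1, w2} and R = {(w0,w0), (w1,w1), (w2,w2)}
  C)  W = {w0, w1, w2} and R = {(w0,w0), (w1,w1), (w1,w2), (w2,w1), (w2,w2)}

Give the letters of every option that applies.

none

The schema ◇◇ψ → ◇ψ is the dual of axiom 4; it is valid on a frame iff R is transitive.
(A) R is transitive (R is closed under composition), so the schema is valid here.
(B) R is transitive (R is closed under composition), so the schema is valid here.
(C) R is transitive (R is closed under composition), so the schema is valid here.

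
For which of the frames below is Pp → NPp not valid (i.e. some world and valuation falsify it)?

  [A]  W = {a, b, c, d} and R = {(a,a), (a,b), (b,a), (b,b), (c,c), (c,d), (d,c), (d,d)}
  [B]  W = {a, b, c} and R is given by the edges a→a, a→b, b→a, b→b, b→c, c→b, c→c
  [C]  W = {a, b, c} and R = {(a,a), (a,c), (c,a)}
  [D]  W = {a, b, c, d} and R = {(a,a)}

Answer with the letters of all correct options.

The schema Pp → NPp is axiom 5; it is valid on a frame iff R is euclidean.
(A) R is euclidean (any two R-successors of the same world are R-related), so the schema is valid here.
(B) R is not euclidean (b R a and b R c but not a R c), so the schema fails here.
(C) R is not euclidean (a R c and a R c but not c R c), so the schema fails here.
(D) R is euclidean (any two R-successors of the same world are R-related), so the schema is valid here.

B, C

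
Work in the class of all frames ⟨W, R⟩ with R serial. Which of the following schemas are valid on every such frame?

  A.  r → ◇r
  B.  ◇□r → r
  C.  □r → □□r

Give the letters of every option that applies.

none

(A) the dual of axiom T: valid iff R is reflexive. Such an R need not be reflexive — not valid.
(B) ◇□r → r (the dual of axiom B) characterises the symmetric frames. Such an R need not be symmetric — not valid.
(C) □r → □□r (axiom 4) characterises the transitive frames. Such an R need not be transitive — not valid.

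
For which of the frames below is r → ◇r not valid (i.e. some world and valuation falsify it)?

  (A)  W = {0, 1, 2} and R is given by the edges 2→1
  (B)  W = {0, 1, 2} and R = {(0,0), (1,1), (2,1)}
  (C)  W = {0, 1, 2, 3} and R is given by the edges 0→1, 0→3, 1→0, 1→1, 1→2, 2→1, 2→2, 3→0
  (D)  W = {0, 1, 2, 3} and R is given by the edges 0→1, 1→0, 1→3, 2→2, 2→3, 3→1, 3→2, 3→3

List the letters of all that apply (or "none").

The schema r → ◇r is the dual of axiom T; it is valid on a frame iff R is reflexive.
(A) R is not reflexive (not 0 R 0), so the schema fails here.
(B) R is not reflexive (not 2 R 2), so the schema fails here.
(C) R is not reflexive (not 0 R 0), so the schema fails here.
(D) R is not reflexive (not 0 R 0), so the schema fails here.

A, B, C, D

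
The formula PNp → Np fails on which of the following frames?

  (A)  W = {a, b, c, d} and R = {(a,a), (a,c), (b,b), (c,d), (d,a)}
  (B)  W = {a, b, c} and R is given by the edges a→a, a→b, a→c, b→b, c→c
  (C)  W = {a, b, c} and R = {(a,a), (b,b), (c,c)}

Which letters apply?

A, B

The schema PNp → Np is the dual of axiom 5; it is valid on a frame iff R is euclidean.
(A) R is not euclidean (a R c and a R a but not c R a), so the schema fails here.
(B) R is not euclidean (a R b and a R a but not b R a), so the schema fails here.
(C) R is euclidean (any two R-successors of the same world are R-related), so the schema is valid here.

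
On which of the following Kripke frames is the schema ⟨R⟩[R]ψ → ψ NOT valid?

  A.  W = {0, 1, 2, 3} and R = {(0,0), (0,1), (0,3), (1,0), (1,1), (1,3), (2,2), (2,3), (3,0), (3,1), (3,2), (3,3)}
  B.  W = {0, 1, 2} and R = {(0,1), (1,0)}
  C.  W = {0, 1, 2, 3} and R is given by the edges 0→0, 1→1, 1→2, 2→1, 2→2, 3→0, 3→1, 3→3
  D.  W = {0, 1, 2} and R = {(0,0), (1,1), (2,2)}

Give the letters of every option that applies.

The schema ⟨R⟩[R]ψ → ψ is the dual of axiom B; it is valid on a frame iff R is symmetric.
(A) R is symmetric (every R-edge is matched by its reverse), so the schema is valid here.
(B) R is symmetric (every R-edge is matched by its reverse), so the schema is valid here.
(C) R is not symmetric (3 R 0 but not 0 R 3), so the schema fails here.
(D) R is symmetric (every R-edge is matched by its reverse), so the schema is valid here.

C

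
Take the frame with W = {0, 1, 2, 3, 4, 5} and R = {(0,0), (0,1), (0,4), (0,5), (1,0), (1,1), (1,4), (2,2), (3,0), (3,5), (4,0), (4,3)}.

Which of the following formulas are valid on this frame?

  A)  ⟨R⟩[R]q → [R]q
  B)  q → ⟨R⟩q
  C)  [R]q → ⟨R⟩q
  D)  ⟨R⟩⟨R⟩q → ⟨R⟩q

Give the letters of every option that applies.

R is not reflexive: not 3 R 3.
R is not transitive: 0 R 4 and 4 R 3 but not 0 R 3.
R is not euclidean: 0 R 1 and 0 R 5 but not 1 R 5.
R is not serial: 5 has no R-successor.
(A) ⟨R⟩[R]q → [R]q is the dual of axiom 5; it is valid on a frame exactly when R is euclidean. R is not euclidean, so not valid.
(B) q → ⟨R⟩q (the dual of axiom T) characterises the reflexive frames. R is not reflexive — not valid.
(C) [R]q → ⟨R⟩q (axiom D) characterises the serial frames. R is not serial — not valid.
(D) ⟨R⟩⟨R⟩q → ⟨R⟩q is the dual of axiom 4; it is valid on a frame exactly when R is transitive. R is not transitive, so not valid.

none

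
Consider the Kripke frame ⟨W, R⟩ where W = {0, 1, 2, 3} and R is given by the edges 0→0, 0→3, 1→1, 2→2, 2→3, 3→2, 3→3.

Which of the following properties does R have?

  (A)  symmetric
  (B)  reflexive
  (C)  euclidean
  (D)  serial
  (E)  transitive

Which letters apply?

B, D

(A) not symmetric: 0 R 3 but not 3 R 0.
(B) reflexive: each world relates to itself.
(C) not euclidean: 0 R 3 and 0 R 0 but not 3 R 0.
(D) serial: every world has an R-successor.
(E) not transitive: 0 R 3 and 3 R 2 but not 0 R 2.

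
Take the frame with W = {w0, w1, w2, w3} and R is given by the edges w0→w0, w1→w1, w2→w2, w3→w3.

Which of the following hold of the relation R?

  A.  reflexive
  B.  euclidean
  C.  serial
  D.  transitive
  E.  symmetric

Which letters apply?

A, B, C, D, E

(A) reflexive: each world relates to itself.
(B) euclidean: any two R-successors of the same world are R-related.
(C) serial: every world has an R-successor.
(D) transitive: R is closed under composition.
(E) symmetric: every R-edge is matched by its reverse.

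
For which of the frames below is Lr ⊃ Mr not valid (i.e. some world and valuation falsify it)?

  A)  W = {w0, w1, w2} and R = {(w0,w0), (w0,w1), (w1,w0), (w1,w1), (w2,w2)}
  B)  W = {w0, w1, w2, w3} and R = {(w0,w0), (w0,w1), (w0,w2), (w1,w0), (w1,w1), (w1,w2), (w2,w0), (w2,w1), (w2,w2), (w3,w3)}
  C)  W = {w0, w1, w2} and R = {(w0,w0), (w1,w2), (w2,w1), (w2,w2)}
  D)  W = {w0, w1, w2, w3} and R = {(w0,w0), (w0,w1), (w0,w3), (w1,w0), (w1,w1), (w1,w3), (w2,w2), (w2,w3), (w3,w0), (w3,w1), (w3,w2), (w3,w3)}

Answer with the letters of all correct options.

none

The schema Lr ⊃ Mr is axiom D; it is valid on a frame iff R is serial.
(A) R is serial (every world has an R-successor), so the schema is valid here.
(B) R is serial (every world has an R-successor), so the schema is valid here.
(C) R is serial (every world has an R-successor), so the schema is valid here.
(D) R is serial (every world has an R-successor), so the schema is valid here.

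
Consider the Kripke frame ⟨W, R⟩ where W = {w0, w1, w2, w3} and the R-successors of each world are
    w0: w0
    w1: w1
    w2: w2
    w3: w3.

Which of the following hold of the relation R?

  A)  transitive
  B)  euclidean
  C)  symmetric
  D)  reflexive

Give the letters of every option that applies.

(A) transitive: R is closed under composition.
(B) euclidean: any two R-successors of the same world are R-related.
(C) symmetric: every R-edge is matched by its reverse.
(D) reflexive: each world relates to itself.

A, B, C, D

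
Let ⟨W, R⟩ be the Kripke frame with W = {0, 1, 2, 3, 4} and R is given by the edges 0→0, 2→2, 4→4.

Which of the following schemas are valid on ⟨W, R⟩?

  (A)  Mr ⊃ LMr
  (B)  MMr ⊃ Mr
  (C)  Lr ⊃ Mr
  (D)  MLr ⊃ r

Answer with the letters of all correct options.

R is symmetric: every R-edge is matched by its reverse.
R is transitive: R is closed under composition.
R is euclidean: any two R-successors of the same world are R-related.
R is not serial: 1 has no R-successor.
(A) Mr ⊃ LMr is axiom 5, which corresponds to the euclidean property. R is euclidean — valid.
(B) MMr ⊃ Mr is the dual of axiom 4, which corresponds to transitivity. R is transitive — valid.
(C) axiom D: valid iff R is serial. R is not serial — not valid.
(D) the dual of axiom B: valid iff R is symmetric. R is symmetric — valid.

A, B, D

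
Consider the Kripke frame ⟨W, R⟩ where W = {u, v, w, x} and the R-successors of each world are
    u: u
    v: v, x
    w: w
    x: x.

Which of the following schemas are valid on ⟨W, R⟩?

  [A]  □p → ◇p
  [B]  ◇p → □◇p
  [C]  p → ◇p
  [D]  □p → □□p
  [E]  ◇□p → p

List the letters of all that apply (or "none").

R is reflexive: each world relates to itself.
R is not symmetric: v R x but not x R v.
R is transitive: R is closed under composition.
R is not euclidean: v R x and v R v but not x R v.
R is serial: every world has an R-successor.
(A) □p → ◇p is axiom D, which corresponds to seriality. R is serial — valid.
(B) ◇p → □◇p is axiom 5; it is valid on a frame exactly when R is euclidean. R is not euclidean, so not valid.
(C) p → ◇p is the dual of axiom T; it is valid on a frame exactly when R is reflexive. R is reflexive, so valid.
(D) □p → □□p is axiom 4; it is valid on a frame exactly when R is transitive. R is transitive, so valid.
(E) the dual of axiom B: valid iff R is symmetric. R is not symmetric — not valid.

A, C, D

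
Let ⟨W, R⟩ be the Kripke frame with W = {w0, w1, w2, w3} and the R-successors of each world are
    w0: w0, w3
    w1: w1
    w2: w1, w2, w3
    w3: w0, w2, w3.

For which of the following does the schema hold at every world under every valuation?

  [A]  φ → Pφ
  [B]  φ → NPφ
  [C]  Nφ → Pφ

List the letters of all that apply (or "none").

A, C

R is reflexive: each world relates to itself.
R is not symmetric: w2 R w1 but not w1 R w2.
R is serial: every world has an R-successor.
(A) φ → Pφ (the dual of axiom T) characterises the reflexive frames. R is reflexive — valid.
(B) axiom B: valid iff R is symmetric. R is not symmetric — not valid.
(C) axiom D: valid iff R is serial. R is serial — valid.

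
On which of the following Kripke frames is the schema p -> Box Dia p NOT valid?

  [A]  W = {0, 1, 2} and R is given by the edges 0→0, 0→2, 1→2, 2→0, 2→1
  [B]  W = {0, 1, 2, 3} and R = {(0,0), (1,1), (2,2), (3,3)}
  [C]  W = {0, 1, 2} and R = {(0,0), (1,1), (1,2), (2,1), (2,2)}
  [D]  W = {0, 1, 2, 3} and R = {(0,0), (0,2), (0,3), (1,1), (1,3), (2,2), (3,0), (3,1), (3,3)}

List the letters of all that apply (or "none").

The schema p -> Box Dia p is axiom B; it is valid on a frame iff R is symmetric.
(A) R is symmetric (every R-edge is matched by its reverse), so the schema is valid here.
(B) R is symmetric (every R-edge is matched by its reverse), so the schema is valid here.
(C) R is symmetric (every R-edge is matched by its reverse), so the schema is valid here.
(D) R is not symmetric (0 R 2 but not 2 R 0), so the schema fails here.

D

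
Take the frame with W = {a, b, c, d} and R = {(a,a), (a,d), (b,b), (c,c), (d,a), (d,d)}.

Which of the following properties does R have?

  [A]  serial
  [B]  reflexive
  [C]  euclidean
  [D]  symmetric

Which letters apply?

(A) serial: every world has an R-successor.
(B) reflexive: each world relates to itself.
(C) euclidean: any two R-successors of the same world are R-related.
(D) symmetric: every R-edge is matched by its reverse.

A, B, C, D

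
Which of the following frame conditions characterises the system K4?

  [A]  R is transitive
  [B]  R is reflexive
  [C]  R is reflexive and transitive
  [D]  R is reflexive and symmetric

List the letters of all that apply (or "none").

(A) K4 is sound and complete for exactly this class.
(B) this class determines T (= KT), not K4.
(C) this class determines S4, not K4.
(D) this class determines B (= KTB), not K4.

A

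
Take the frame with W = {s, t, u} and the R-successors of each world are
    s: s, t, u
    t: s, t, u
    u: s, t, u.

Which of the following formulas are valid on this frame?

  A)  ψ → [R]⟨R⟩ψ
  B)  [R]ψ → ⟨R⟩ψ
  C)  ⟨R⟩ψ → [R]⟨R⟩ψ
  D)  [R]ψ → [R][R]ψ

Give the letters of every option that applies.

R is symmetric: every R-edge is matched by its reverse.
R is transitive: R is closed under composition.
R is euclidean: any two R-successors of the same world are R-related.
R is serial: every world has an R-successor.
(A) ψ → [R]⟨R⟩ψ is axiom B; it is valid on a frame exactly when R is symmetric. R is symmetric, so valid.
(B) axiom D: valid iff R is serial. R is serial — valid.
(C) axiom 5: valid iff R is euclidean. R is euclidean — valid.
(D) [R]ψ → [R][R]ψ is axiom 4; it is valid on a frame exactly when R is transitive. R is transitive, so valid.

A, B, C, D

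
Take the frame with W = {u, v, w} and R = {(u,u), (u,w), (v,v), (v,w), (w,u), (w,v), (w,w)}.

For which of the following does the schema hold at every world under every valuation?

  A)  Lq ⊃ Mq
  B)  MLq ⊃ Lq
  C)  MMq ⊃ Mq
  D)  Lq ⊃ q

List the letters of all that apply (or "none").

R is reflexive: each world relates to itself.
R is not transitive: u R w and w R v but not u R v.
R is not euclidean: w R u and w R v but not u R v.
R is serial: every world has an R-successor.
(A) Lq ⊃ Mq (axiom D) characterises the serial frames. R is serial — valid.
(B) MLq ⊃ Lq (the dual of axiom 5) characterises the euclidean frames. R is not euclidean — not valid.
(C) the dual of axiom 4: valid iff R is transitive. R is not transitive — not valid.
(D) Lq ⊃ q is axiom T, which corresponds to reflexivity. R is reflexive — valid.

A, D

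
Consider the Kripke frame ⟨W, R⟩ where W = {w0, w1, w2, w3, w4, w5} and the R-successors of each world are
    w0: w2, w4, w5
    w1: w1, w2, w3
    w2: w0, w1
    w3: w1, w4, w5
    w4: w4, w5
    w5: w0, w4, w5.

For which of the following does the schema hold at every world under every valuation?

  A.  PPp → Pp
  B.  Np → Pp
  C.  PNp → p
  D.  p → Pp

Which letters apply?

B

R is not reflexive: not w0 R w0.
R is not symmetric: w0 R w4 but not w4 R w0.
R is not transitive: w0 R w2 and w2 R w0 but not w0 R w0.
R is serial: every world has an R-successor.
(A) PPp → Pp (the dual of axiom 4) characterises the transitive frames. R is not transitive — not valid.
(B) Np → Pp is axiom D; it is valid on a frame exactly when R is serial. R is serial, so valid.
(C) PNp → p (the dual of axiom B) characterises the symmetric frames. R is not symmetric — not valid.
(D) the dual of axiom T: valid iff R is reflexive. R is not reflexive — not valid.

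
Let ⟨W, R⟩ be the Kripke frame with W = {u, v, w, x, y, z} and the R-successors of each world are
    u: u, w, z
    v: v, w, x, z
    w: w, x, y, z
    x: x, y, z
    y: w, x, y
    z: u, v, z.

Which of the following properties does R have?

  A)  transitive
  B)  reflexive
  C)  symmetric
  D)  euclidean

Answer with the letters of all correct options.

(A) not transitive: u R w and w R x but not u R x.
(B) reflexive: each world relates to itself.
(C) not symmetric: u R w but not w R u.
(D) not euclidean: u R w and u R u but not w R u.

B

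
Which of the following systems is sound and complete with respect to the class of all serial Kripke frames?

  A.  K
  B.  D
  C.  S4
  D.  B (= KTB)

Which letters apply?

(A) K is determined by the class of arbitrary frames.
(B) D is determined by exactly this class.
(C) S4 is determined by the class of reflexive and transitive frames.
(D) B (= KTB) is determined by the class of reflexive and symmetric frames.

B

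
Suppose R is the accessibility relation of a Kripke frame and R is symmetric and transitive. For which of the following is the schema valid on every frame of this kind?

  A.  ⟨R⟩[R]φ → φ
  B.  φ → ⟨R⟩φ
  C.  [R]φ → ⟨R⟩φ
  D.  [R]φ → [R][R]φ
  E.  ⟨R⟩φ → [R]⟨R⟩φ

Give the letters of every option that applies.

A, D, E

A symmetric transitive relation is euclidean (uRv and uRw give vRu by symmetry, then vRw by transitivity).
(A) ⟨R⟩[R]φ → φ is the dual of axiom B, which corresponds to symmetry. Every such R is symmetric — valid.
(B) φ → ⟨R⟩φ is the dual of axiom T, which corresponds to reflexivity. Such an R need not be reflexive — not valid.
(C) [R]φ → ⟨R⟩φ is axiom D, which corresponds to seriality. Such an R need not be serial — not valid.
(D) axiom 4: valid iff R is transitive. Every such R is transitive — valid.
(E) ⟨R⟩φ → [R]⟨R⟩φ is axiom 5; it is valid on a frame exactly when R is euclidean. Every such R is euclidean, so valid.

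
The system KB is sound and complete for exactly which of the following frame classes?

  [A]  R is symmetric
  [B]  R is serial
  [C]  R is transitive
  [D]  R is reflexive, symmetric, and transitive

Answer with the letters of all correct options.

A

(A) KB is sound and complete for exactly this class.
(B) this class determines D, not KB.
(C) this class determines K4, not KB.
(D) this class determines S5, not KB.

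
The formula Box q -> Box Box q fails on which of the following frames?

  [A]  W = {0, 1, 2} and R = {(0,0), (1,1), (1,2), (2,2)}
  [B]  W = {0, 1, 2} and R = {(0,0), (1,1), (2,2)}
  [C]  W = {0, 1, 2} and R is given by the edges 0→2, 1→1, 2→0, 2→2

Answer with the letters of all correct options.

C

The schema Box q -> Box Box q is axiom 4; it is valid on a frame iff R is transitive.
(A) R is transitive (R is closed under composition), so the schema is valid here.
(B) R is transitive (R is closed under composition), so the schema is valid here.
(C) R is not transitive (0 R 2 and 2 R 0 but not 0 R 0), so the schema fails here.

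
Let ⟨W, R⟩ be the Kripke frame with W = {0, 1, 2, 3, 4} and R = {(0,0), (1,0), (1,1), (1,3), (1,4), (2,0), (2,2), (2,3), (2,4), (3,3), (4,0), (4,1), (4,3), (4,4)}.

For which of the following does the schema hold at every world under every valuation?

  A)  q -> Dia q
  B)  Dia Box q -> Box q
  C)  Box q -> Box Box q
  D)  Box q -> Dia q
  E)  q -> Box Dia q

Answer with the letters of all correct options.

R is reflexive: each world relates to itself.
R is not symmetric: 1 R 0 but not 0 R 1.
R is not transitive: 2 R 4 and 4 R 1 but not 2 R 1.
R is not euclidean: 1 R 0 and 1 R 1 but not 0 R 1.
R is serial: every world has an R-successor.
(A) q -> Dia q (the dual of axiom T) characterises the reflexive frames. R is reflexive — valid.
(B) Dia Box q -> Box q is the dual of axiom 5, which corresponds to the euclidean property. R is not euclidean — not valid.
(C) Box q -> Box Box q is axiom 4; it is valid on a frame exactly when R is transitive. R is not transitive, so not valid.
(D) Box q -> Dia q is axiom D; it is valid on a frame exactly when R is serial. R is serial, so valid.
(E) axiom B: valid iff R is symmetric. R is not symmetric — not valid.

A, D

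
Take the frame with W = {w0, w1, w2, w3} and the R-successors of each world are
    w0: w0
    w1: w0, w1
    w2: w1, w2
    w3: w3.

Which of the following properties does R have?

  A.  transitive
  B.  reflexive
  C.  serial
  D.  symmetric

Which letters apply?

B, C

(A) not transitive: w2 R w1 and w1 R w0 but not w2 R w0.
(B) reflexive: each world relates to itself.
(C) serial: every world has an R-successor.
(D) not symmetric: w1 R w0 but not w0 R w1.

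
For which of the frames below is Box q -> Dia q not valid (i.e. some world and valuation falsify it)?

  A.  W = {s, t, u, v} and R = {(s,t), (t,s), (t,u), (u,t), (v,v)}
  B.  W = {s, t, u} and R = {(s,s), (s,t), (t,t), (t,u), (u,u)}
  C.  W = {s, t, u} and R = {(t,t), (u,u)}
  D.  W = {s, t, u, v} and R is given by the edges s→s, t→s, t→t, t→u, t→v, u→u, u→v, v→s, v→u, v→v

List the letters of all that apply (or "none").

C

The schema Box q -> Dia q is axiom D; it is valid on a frame iff R is serial.
(A) R is serial (every world has an R-successor), so the schema is valid here.
(B) R is serial (every world has an R-successor), so the schema is valid here.
(C) R is not serial (s has no R-successor), so the schema fails here.
(D) R is serial (every world has an R-successor), so the schema is valid here.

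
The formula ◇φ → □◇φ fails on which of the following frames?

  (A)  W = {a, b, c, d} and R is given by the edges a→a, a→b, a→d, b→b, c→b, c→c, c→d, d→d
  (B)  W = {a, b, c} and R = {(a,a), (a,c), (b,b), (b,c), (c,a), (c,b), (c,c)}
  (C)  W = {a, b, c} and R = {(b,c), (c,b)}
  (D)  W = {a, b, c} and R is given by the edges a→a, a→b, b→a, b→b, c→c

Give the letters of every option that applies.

The schema ◇φ → □◇φ is axiom 5; it is valid on a frame iff R is euclidean.
(A) R is not euclidean (a R b and a R a but not b R a), so the schema fails here.
(B) R is not euclidean (c R a and c R b but not a R b), so the schema fails here.
(C) R is not euclidean (b R c and b R c but not c R c), so the schema fails here.
(D) R is euclidean (any two R-successors of the same world are R-related), so the schema is valid here.

A, B, C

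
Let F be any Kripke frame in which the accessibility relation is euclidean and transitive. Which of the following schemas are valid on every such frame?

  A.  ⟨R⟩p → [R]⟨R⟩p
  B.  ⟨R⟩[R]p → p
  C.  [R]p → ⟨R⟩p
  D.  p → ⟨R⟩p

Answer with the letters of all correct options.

A

(A) ⟨R⟩p → [R]⟨R⟩p is axiom 5; it is valid on a frame exactly when R is euclidean. Every such R is euclidean, so valid.
(B) ⟨R⟩[R]p → p is the dual of axiom B, which corresponds to symmetry. Such an R need not be symmetric — not valid.
(C) [R]p → ⟨R⟩p is axiom D; it is valid on a frame exactly when R is serial. Such an R need not be serial, so not valid.
(D) the dual of axiom T: valid iff R is reflexive. Such an R need not be reflexive — not valid.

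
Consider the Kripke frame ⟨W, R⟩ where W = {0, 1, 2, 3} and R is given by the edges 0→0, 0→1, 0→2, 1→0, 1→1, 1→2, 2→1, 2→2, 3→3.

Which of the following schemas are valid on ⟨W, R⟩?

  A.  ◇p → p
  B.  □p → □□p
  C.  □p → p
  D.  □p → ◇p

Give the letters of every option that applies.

R is reflexive: each world relates to itself.
R is not transitive: 2 R 1 and 1 R 0 but not 2 R 0.
R is serial: every world has an R-successor.
R is not a subset of the identity: 0 R 1 with 0 ≠ 1.
(A) ◇p → p (the converse of T) corresponds to R being a subset of the identity. Here R ⊄ identity, so not valid.
(B) □p → □□p (axiom 4) characterises the transitive frames. R is not transitive — not valid.
(C) axiom T: valid iff R is reflexive. R is reflexive — valid.
(D) axiom D: valid iff R is serial. R is serial — valid.

C, D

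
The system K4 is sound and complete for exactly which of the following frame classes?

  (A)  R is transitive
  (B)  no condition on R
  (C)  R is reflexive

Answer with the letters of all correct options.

(A) K4 is sound and complete for exactly this class.
(B) this class determines K, not K4.
(C) this class determines T (= KT), not K4.

A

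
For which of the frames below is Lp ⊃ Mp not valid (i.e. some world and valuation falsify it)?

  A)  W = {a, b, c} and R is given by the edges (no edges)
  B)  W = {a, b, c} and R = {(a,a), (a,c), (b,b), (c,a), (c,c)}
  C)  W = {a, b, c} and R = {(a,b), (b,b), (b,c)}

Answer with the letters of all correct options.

The schema Lp ⊃ Mp is axiom D; it is valid on a frame iff R is serial.
(A) R is not serial (a has no R-successor), so the schema fails here.
(B) R is serial (every world has an R-successor), so the schema is valid here.
(C) R is not serial (c has no R-successor), so the schema fails here.

A, C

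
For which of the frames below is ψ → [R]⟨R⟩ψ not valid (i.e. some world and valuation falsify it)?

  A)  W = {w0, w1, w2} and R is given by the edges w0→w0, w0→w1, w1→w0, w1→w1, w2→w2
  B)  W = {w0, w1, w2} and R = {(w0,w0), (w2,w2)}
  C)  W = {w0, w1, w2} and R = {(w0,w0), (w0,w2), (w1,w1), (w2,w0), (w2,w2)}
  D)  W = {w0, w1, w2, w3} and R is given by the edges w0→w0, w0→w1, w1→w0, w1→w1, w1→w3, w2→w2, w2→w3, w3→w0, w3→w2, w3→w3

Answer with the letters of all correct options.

D

The schema ψ → [R]⟨R⟩ψ is axiom B; it is valid on a frame iff R is symmetric.
(A) R is symmetric (every R-edge is matched by its reverse), so the schema is valid here.
(B) R is symmetric (every R-edge is matched by its reverse), so the schema is valid here.
(C) R is symmetric (every R-edge is matched by its reverse), so the schema is valid here.
(D) R is not symmetric (w1 R w3 but not w3 R w1), so the schema fails here.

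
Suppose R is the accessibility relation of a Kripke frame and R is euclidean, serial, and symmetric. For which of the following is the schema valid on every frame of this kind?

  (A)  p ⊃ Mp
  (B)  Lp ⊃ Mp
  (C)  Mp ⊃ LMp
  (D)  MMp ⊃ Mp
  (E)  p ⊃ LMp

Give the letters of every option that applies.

A, B, C, D, E

Serial, symmetric and euclidean together give transitive (from symmetry + euclidean) and then reflexive; the relation is an equivalence.
(A) p ⊃ Mp is the dual of axiom T; it is valid on a frame exactly when R is reflexive. Every such R is reflexive, so valid.
(B) Lp ⊃ Mp is axiom D; it is valid on a frame exactly when R is serial. Every such R is serial, so valid.
(C) Mp ⊃ LMp is axiom 5, which corresponds to the euclidean property. Every such R is euclidean — valid.
(D) MMp ⊃ Mp is the dual of axiom 4, which corresponds to transitivity. Every such R is transitive — valid.
(E) p ⊃ LMp (axiom B) characterises the symmetric frames. Every such R is symmetric — valid.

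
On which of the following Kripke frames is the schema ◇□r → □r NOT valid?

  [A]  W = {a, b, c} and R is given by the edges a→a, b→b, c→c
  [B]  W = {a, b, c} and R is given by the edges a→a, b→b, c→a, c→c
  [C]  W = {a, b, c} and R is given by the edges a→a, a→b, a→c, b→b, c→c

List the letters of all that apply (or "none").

B, C

The schema ◇□r → □r is the dual of axiom 5; it is valid on a frame iff R is euclidean.
(A) R is euclidean (any two R-successors of the same world are R-related), so the schema is valid here.
(B) R is not euclidean (c R a and c R c but not a R c), so the schema fails here.
(C) R is not euclidean (a R b and a R a but not b R a), so the schema fails here.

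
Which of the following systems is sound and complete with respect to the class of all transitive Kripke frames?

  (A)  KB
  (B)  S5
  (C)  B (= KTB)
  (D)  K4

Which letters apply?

(A) KB is determined by the class of symmetric frames.
(B) S5 is determined by the class of reflexive, symmetric, and transitive frames.
(C) B (= KTB) is determined by the class of reflexive and symmetric frames.
(D) K4 is determined by exactly this class.

D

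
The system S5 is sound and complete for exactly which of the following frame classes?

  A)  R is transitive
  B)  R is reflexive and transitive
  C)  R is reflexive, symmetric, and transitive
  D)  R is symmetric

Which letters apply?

C

(A) this class determines K4, not S5.
(B) this class determines S4, not S5.
(C) S5 is sound and complete for exactly this class.
(D) this class determines KB, not S5.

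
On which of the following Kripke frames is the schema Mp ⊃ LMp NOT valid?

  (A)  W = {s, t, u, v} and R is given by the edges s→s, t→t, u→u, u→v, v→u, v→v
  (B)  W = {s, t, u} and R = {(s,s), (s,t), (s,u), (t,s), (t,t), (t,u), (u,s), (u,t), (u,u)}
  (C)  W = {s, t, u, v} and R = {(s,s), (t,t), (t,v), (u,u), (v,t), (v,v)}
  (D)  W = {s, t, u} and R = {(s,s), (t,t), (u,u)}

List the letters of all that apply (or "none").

none

The schema Mp ⊃ LMp is axiom 5; it is valid on a frame iff R is euclidean.
(A) R is euclidean (any two R-successors of the same world are R-related), so the schema is valid here.
(B) R is euclidean (any two R-successors of the same world are R-related), so the schema is valid here.
(C) R is euclidean (any two R-successors of the same world are R-related), so the schema is valid here.
(D) R is euclidean (any two R-successors of the same world are R-related), so the schema is valid here.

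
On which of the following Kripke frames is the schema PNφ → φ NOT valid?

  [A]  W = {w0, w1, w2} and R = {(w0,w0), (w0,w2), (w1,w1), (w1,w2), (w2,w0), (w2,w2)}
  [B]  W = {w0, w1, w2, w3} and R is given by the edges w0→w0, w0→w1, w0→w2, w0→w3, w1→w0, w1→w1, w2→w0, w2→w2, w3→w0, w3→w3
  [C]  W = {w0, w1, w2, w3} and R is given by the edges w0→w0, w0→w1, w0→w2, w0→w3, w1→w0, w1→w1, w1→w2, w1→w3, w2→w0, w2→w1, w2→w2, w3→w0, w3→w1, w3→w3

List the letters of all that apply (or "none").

The schema PNφ → φ is the dual of axiom B; it is valid on a frame iff R is symmetric.
(A) R is not symmetric (w1 R w2 but not w2 R w1), so the schema fails here.
(B) R is symmetric (every R-edge is matched by its reverse), so the schema is valid here.
(C) R is symmetric (every R-edge is matched by its reverse), so the schema is valid here.

A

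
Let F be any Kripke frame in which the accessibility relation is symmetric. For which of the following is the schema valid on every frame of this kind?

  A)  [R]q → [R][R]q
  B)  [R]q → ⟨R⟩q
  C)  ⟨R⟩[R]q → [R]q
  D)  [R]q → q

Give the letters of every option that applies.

none

(A) axiom 4: valid iff R is transitive. Such an R need not be transitive — not valid.
(B) axiom D: valid iff R is serial. Such an R need not be serial — not valid.
(C) the dual of axiom 5: valid iff R is euclidean. Such an R need not be euclidean — not valid.
(D) [R]q → q is axiom T; it is valid on a frame exactly when R is reflexive. Such an R need not be reflexive, so not valid.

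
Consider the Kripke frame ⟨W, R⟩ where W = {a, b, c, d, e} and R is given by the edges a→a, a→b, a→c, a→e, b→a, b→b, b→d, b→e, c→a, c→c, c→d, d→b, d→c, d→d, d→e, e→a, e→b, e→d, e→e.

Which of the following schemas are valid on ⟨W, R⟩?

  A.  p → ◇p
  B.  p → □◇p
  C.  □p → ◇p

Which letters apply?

R is reflexive: each world relates to itself.
R is symmetric: every R-edge is matched by its reverse.
R is serial: every world has an R-successor.
(A) the dual of axiom T: valid iff R is reflexive. R is reflexive — valid.
(B) p → □◇p is axiom B; it is valid on a frame exactly when R is symmetric. R is symmetric, so valid.
(C) axiom D: valid iff R is serial. R is serial — valid.

A, B, C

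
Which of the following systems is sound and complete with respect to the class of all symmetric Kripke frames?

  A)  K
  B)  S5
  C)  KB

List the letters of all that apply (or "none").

C

(A) K is determined by the class of arbitrary frames.
(B) S5 is determined by the class of reflexive, symmetric, and transitive frames.
(C) KB is determined by exactly this class.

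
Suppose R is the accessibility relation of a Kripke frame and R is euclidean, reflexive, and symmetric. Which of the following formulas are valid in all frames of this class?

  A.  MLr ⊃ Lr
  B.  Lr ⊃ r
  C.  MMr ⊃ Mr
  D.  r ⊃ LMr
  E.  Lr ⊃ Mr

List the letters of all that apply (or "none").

A, B, C, D, E

A relation that is euclidean, reflexive, and symmetric is also serial and transitive.
(A) MLr ⊃ Lr (the dual of axiom 5) characterises the euclidean frames. Every such R is euclidean — valid.
(B) axiom T: valid iff R is reflexive. Every such R is reflexive — valid.
(C) MMr ⊃ Mr is the dual of axiom 4; it is valid on a frame exactly when R is transitive. Every such R is transitive, so valid.
(D) r ⊃ LMr (axiom B) characterises the symmetric frames. Every such R is symmetric — valid.
(E) Lr ⊃ Mr is axiom D; it is valid on a frame exactly when R is serial. Every such R is serial, so valid.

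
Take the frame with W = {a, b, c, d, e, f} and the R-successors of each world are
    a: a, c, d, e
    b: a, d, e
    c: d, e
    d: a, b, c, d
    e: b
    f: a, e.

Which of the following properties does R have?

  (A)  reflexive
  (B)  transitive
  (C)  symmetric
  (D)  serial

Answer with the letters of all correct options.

D

(A) not reflexive: not b R b.
(B) not transitive: a R d and d R b but not a R b.
(C) not symmetric: a R c but not c R a.
(D) serial: every world has an R-successor.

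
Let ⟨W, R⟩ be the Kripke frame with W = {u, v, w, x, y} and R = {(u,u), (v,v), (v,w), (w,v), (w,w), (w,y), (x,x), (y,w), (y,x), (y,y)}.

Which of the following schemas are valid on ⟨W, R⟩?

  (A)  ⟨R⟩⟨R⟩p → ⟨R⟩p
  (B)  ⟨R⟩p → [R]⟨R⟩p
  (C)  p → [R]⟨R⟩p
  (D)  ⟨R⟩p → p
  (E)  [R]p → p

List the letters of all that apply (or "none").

R is reflexive: each world relates to itself.
R is not symmetric: y R x but not x R y.
R is not transitive: v R w and w R y but not v R y.
R is not euclidean: w R v and w R y but not v R y.
R is not a subset of the identity: v R w with v ≠ w.
(A) ⟨R⟩⟨R⟩p → ⟨R⟩p is the dual of axiom 4, which corresponds to transitivity. R is not transitive — not valid.
(B) ⟨R⟩p → [R]⟨R⟩p is axiom 5; it is valid on a frame exactly when R is euclidean. R is not euclidean, so not valid.
(C) p → [R]⟨R⟩p is axiom B; it is valid on a frame exactly when R is symmetric. R is not symmetric, so not valid.
(D) ⟨R⟩p → p is the converse of T; it holds exactly when R ⊆ identity. Here R ⊄ identity — not valid.
(E) [R]p → p is axiom T, which corresponds to reflexivity. R is reflexive — valid.

E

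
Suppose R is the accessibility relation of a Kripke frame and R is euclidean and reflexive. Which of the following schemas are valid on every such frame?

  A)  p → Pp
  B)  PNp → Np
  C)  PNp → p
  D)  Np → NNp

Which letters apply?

A reflexive euclidean relation is also symmetric (from wRw and wRv the euclidean condition gives vRw) and hence transitive; it is an equivalence relation.
(A) p → Pp is the dual of axiom T; it is valid on a frame exactly when R is reflexive. Every such R is reflexive, so valid.
(B) PNp → Np is the dual of axiom 5, which corresponds to the euclidean property. Every such R is euclidean — valid.
(C) PNp → p is the dual of axiom B, which corresponds to symmetry. Every such R is symmetric — valid.
(D) Np → NNp is axiom 4, which corresponds to transitivity. Every such R is transitive — valid.

A, B, C, D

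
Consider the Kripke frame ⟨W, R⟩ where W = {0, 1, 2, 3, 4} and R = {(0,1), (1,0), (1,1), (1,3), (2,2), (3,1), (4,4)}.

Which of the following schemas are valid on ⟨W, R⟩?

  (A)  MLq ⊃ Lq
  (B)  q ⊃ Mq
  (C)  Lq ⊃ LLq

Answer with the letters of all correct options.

R is not reflexive: not 0 R 0.
R is not transitive: 0 R 1 and 1 R 0 but not 0 R 0.
R is not euclidean: 1 R 0 and 1 R 3 but not 0 R 3.
(A) MLq ⊃ Lq (the dual of axiom 5) characterises the euclidean frames. R is not euclidean — not valid.
(B) the dual of axiom T: valid iff R is reflexive. R is not reflexive — not valid.
(C) Lq ⊃ LLq (axiom 4) characterises the transitive frames. R is not transitive — not valid.

none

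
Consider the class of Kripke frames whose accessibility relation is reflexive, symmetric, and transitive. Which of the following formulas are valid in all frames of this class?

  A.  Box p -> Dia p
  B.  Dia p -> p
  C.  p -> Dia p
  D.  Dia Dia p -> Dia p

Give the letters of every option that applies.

A, C, D

A relation that is reflexive, symmetric, and transitive is also euclidean and serial.
(A) axiom D: valid iff R is serial. Every such R is serial — valid.
(B) Dia p -> p is valid only on frames where every R-edge is a self-loop. Such an R need not be a subset of the identity — not valid.
(C) p -> Dia p (the dual of axiom T) characterises the reflexive frames. Every such R is reflexive — valid.
(D) the dual of axiom 4: valid iff R is transitive. Every such R is transitive — valid.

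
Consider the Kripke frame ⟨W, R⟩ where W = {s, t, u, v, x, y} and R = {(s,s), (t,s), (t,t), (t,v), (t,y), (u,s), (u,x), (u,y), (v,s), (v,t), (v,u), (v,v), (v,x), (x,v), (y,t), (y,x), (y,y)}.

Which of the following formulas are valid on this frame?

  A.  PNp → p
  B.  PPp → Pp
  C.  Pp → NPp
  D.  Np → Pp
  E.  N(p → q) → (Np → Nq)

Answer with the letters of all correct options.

R is not symmetric: t R s but not s R t.
R is not transitive: t R v and v R u but not t R u.
R is not euclidean: t R s and t R t but not s R t.
R is serial: every world has an R-successor.
(A) PNp → p is the dual of axiom B, which corresponds to symmetry. R is not symmetric — not valid.
(B) PPp → Pp is the dual of axiom 4; it is valid on a frame exactly when R is transitive. R is not transitive, so not valid.
(C) Pp → NPp (axiom 5) characterises the euclidean frames. R is not euclidean — not valid.
(D) axiom D: valid iff R is serial. R is serial — valid.
(E) N(p → q) → (Np → Nq) is axiom K, valid on every Kripke frame — valid.

D, E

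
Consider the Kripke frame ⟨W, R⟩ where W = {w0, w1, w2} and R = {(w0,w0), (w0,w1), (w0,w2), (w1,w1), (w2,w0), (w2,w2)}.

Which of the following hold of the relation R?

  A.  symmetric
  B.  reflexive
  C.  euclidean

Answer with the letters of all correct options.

B

(A) not symmetric: w0 R w1 but not w1 R w0.
(B) reflexive: each world relates to itself.
(C) not euclidean: w0 R w1 and w0 R w0 but not w1 R w0.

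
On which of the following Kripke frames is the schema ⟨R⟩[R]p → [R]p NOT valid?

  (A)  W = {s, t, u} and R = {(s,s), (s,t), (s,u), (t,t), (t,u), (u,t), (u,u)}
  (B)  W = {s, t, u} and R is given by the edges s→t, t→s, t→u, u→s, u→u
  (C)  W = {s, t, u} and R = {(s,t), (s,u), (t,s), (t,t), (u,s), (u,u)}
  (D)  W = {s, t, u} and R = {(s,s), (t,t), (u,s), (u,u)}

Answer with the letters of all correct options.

The schema ⟨R⟩[R]p → [R]p is the dual of axiom 5; it is valid on a frame iff R is euclidean.
(A) R is not euclidean (s R t and s R s but not t R s), so the schema fails here.
(B) R is not euclidean (t R s and t R u but not s R u), so the schema fails here.
(C) R is not euclidean (s R t and s R u but not t R u), so the schema fails here.
(D) R is not euclidean (u R s and u R u but not s R u), so the schema fails here.

A, B, C, D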